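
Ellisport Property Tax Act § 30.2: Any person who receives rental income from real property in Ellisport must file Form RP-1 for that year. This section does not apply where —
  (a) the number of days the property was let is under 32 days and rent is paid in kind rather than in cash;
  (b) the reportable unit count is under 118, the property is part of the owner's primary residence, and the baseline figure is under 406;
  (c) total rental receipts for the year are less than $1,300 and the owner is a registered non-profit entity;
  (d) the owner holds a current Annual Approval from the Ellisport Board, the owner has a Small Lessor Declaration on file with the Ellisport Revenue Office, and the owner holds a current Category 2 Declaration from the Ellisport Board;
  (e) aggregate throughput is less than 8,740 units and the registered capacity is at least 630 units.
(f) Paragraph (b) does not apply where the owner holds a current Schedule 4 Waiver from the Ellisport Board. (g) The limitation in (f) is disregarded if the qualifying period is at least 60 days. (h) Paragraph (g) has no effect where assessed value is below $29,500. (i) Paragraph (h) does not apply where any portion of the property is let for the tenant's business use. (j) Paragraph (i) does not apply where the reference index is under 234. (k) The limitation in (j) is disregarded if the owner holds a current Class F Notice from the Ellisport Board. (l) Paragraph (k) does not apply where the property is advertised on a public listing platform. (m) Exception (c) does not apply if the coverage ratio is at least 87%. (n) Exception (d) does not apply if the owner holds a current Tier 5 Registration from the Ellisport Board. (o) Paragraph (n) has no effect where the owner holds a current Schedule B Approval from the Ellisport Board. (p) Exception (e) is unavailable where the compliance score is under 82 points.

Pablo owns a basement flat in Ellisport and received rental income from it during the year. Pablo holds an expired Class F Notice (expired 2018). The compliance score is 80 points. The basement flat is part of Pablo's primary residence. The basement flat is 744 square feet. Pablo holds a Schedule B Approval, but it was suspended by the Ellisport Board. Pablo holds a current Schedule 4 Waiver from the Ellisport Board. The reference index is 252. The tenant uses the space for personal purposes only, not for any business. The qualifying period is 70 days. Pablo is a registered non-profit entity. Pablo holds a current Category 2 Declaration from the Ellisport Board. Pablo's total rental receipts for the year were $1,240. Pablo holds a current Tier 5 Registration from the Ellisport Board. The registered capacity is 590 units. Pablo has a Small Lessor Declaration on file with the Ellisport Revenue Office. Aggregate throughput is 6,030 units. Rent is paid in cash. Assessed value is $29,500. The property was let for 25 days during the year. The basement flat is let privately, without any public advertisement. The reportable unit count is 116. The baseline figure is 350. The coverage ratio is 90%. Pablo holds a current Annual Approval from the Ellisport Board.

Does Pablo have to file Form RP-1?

No — exception (b) applies; Pablo is not required to file Form RP-1.

Exception (a) does not apply: rent is paid in cash.
Exception (b): the reportable unit count is 116, under the 118 limit; the basement flat is part of the primary residence; the baseline figure is 350, under the 406 limit — every condition holds. As to paragraphs (f)–(l): (f) is triggered (a current Schedule 4 Waiver is held), but is set aside by (g): (g) operates against (f): the qualifying period is 70 days, meeting the 60 days threshold. (h) is inapplicable (assessed value is $29,500, not below $29,500), so (g) stands. Exception (b) stands.
All of (c)'s requirements are met (total rental receipts for the year are $1,240, less than the $1,300 limit; Pablo is a registered non-profit). However, paragraph (m) must be considered: (m) operates — the coverage ratio is 90%, meeting the 87% threshold. Exception (c) does not apply.
Exception (d) is satisfied on its face — a current Annual Approval is held; a Small Lessor Declaration is on file; a current Category 2 Declaration is held. But applying paragraphs (n)–(o): (n) is engaged — a current Tier 5 Registration is held. (o) is not engaged (the Schedule B Approval is not current), so (n) stands. Exception (d) does not apply.
Exception (e) requires that the registered capacity is at least 630 units; but the registered capacity is 590 units, short of 630 units, so (e) is unavailable.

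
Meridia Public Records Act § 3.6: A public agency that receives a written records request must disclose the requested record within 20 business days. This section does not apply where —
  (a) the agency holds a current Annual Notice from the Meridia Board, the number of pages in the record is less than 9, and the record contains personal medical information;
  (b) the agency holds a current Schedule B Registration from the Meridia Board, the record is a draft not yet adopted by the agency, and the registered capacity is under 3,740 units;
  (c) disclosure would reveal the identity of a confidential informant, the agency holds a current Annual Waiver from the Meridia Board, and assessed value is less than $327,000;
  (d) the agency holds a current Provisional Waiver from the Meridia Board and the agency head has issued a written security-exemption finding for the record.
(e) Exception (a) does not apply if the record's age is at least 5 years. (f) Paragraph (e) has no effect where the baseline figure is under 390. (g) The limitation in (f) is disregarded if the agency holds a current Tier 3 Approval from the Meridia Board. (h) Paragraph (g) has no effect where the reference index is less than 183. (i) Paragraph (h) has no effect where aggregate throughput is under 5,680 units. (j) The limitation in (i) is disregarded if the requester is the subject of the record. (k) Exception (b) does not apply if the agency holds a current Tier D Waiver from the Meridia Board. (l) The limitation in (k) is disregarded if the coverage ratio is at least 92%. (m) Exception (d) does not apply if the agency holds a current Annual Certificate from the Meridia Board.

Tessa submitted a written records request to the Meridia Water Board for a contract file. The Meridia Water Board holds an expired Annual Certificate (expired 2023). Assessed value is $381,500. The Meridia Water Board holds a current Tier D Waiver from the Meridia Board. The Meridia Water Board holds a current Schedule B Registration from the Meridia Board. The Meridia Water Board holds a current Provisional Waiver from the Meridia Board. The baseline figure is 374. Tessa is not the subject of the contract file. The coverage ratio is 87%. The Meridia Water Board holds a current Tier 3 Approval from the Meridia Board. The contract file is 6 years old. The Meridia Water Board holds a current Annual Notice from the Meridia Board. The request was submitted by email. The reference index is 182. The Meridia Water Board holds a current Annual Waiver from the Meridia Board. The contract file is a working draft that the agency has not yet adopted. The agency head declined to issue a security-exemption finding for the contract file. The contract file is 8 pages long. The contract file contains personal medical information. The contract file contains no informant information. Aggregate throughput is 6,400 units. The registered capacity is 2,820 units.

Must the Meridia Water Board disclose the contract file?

All of (a)'s requirements are met (a current Annual Notice is held; the number of pages in the record is 8, less than the 9 limit; the contract file contains personal medical information). As to paragraphs (e)–(j): (e) operates (the record's age is 6 years, meeting the 5 years threshold), but is overridden by (f): (f) operates against (e): the baseline figure is 374, under the 390 limit. (g) applies (a current Tier 3 Approval is held), but is displaced by (h): (h) operates against (g): the reference index is 182, less than the 183 limit. (i) does not operate here (aggregate throughput is 6,400 units, not under 5,680 units), so (h) stands. So (a) applies.
Exception (b): a current Schedule B Registration is held; the contract file is an unadopted draft; the registered capacity is 2,820 units, under the 3,740 units limit — every condition holds. However, paragraphs (k)–(l) must be considered: (k) operates against (b): a current Tier D Waiver is held. (l), which would lift (k), does not operate here — the coverage ratio is 87%, short of 92%. Exception (b) does not apply.
Exception (c) fails — the contract file contains no informant information.
Exception (d) requires that the agency head has issued a written security-exemption finding for the record; but the agency head declined to issue a security-exemption finding, so (d) is unavailable.

No — exception (a) applies; the Meridia Water Board is not required to disclose the contract file.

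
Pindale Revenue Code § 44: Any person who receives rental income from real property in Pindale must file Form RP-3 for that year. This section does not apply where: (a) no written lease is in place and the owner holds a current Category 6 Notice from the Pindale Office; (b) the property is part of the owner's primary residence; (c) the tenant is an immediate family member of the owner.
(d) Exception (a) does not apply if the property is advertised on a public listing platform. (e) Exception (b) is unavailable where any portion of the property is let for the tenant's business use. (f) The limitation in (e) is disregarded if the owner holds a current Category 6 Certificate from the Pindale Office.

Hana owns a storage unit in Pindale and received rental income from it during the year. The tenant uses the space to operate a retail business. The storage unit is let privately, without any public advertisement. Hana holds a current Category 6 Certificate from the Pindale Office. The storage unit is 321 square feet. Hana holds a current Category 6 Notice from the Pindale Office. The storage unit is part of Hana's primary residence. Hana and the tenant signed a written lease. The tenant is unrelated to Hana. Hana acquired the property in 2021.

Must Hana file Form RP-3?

No — exception (b) applies; Hana is not required to file Form RP-3.

Exception (a) does not apply: a written lease is in place.
Exception (b)'s conditions are all satisfied: the storage unit is part of the primary residence. Applying paragraphs (e)–(f): (e) is engaged (the space is let for business use), but is displaced by (f): (f) operates — a current Category 6 Certificate is held. Exception (b) stands.
Exception (c) requires that the tenant is an immediate family member of the owner; but the tenant is unrelated to the owner, so (c) is unavailable.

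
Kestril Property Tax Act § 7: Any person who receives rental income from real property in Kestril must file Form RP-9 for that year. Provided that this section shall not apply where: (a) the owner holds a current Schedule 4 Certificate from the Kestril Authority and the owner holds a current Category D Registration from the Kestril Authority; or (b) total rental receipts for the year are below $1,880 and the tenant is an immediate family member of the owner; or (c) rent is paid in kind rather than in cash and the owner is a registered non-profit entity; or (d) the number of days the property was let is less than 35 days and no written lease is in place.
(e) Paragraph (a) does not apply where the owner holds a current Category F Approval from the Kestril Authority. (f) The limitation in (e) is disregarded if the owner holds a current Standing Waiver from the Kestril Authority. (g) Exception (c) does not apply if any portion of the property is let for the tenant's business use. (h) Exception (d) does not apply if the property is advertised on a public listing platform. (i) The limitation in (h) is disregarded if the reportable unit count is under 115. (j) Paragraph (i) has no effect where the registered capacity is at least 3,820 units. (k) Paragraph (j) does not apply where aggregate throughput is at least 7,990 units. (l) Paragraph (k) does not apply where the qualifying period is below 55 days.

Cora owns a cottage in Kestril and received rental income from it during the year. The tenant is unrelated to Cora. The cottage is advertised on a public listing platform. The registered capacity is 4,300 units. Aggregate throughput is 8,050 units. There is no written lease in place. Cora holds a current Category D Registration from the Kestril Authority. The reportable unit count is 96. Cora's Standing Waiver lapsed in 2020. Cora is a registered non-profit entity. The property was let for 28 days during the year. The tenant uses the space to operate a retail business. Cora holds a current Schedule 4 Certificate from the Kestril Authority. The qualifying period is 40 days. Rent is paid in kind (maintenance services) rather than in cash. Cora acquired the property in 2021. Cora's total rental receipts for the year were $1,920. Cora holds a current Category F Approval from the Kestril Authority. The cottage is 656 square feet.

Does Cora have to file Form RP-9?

Yes — Cora must file Form RP-9.

All of (a)'s requirements are met (a current Schedule 4 Certificate is held; a current Category D Registration is held). But: (e) operates against (a): a current Category F Approval is held. (f), which would lift (e), does not operate here — there is no Standing Waiver in force. Exception (a) does not apply.
Exception (b) does not apply: total rental receipts for the year are $1,920, not below $1,880.
Exception (c) is satisfied on its face — rent is paid in kind; Cora is a registered non-profit. However, paragraph (g) must be considered: (g) applies — the space is let for business use. (c) is therefore removed.
Exception (d): the number of days the property was let is 28 days, less than the 35 days limit; there is no written lease — every condition holds. But applying paragraphs (h)–(l): (h) operates — the property is publicly advertised. (i) would limit (h) — the reportable unit count is 96, under the 115 limit — but (j) sets (i) aside: (j) applies — the registered capacity is 4,300 units, meeting the 3,820 units threshold. (k) operates (aggregate throughput is 8,050 units, meeting the 7,990 units threshold), but is itself disapplied by (l): (l) operates against (k): the qualifying period is 40 days, below the 55 days limit. Exception (d) does not apply.
None of the exceptions is available; § 7 applies in full.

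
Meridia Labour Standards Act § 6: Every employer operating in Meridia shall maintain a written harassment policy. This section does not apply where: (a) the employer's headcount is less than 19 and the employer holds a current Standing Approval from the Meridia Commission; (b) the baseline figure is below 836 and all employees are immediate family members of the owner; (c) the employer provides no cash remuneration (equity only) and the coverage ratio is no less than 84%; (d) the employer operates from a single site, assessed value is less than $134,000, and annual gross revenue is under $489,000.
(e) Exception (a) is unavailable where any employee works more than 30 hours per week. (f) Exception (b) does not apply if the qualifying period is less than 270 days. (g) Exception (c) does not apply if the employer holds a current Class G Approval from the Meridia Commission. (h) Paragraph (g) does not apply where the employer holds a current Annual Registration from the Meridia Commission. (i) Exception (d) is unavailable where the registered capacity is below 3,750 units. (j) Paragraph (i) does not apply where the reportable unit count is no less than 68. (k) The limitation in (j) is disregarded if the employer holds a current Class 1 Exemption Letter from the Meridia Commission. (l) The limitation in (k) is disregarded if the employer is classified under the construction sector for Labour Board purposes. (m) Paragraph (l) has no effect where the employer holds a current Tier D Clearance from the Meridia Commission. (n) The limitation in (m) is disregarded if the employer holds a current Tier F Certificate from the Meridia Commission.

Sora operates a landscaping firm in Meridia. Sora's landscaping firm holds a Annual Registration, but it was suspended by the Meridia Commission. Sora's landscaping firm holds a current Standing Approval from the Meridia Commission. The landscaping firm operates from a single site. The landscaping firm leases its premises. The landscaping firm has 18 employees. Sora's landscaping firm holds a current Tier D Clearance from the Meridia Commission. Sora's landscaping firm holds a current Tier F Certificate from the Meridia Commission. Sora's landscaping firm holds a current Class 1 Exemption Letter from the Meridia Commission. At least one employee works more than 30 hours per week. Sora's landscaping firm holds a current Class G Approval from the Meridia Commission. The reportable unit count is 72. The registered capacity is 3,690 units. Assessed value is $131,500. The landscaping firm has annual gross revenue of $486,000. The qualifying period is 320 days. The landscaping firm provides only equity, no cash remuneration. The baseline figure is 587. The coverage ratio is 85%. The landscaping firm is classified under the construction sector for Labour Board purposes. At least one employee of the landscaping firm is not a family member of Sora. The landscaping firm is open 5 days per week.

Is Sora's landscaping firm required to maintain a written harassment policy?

No — exception (d) applies; Sora's landscaping firm is not required to maintain a written harassment policy.

Exception (a)'s conditions are all satisfied: the employer's headcount is 18, less than the 19 limit; a current Standing Approval is held. However, paragraph (e) must be considered: (e) operates against (a): at least one employee exceeds 30 hours/week. So (a) is unavailable.
Exception (b) fails — at least one employee is not a family member.
All of (c)'s requirements are met (remuneration is equity-only; the coverage ratio is 85%, meeting the 84% threshold). But applying paragraphs (g)–(h): (g) operates against (c): a current Class G Approval is held. (h), which would lift (g), is not engaged — the Annual Registration is not current. Exception (c) does not apply.
All of (d)'s requirements are met (the employer operates from a single site; assessed value is $131,500, less than the $134,000 limit; annual gross revenue is $486,000, under the $489,000 limit). Under paragraphs (i)–(n): (i) operates (the registered capacity is 3,690 units, below the 3,750 units limit), but yields to (j): (j) operates against (i): the reportable unit count is 72, meeting the 68 threshold. (k) applies (a current Class 1 Exemption Letter is held), but is overridden by (l): (l) operates against (k): the landscaping firm is classified under the construction sector. (m) operates (a current Tier D Clearance is held), but is itself disapplied by (n): (n) is engaged — a current Tier F Certificate is held. Exception (d) stands.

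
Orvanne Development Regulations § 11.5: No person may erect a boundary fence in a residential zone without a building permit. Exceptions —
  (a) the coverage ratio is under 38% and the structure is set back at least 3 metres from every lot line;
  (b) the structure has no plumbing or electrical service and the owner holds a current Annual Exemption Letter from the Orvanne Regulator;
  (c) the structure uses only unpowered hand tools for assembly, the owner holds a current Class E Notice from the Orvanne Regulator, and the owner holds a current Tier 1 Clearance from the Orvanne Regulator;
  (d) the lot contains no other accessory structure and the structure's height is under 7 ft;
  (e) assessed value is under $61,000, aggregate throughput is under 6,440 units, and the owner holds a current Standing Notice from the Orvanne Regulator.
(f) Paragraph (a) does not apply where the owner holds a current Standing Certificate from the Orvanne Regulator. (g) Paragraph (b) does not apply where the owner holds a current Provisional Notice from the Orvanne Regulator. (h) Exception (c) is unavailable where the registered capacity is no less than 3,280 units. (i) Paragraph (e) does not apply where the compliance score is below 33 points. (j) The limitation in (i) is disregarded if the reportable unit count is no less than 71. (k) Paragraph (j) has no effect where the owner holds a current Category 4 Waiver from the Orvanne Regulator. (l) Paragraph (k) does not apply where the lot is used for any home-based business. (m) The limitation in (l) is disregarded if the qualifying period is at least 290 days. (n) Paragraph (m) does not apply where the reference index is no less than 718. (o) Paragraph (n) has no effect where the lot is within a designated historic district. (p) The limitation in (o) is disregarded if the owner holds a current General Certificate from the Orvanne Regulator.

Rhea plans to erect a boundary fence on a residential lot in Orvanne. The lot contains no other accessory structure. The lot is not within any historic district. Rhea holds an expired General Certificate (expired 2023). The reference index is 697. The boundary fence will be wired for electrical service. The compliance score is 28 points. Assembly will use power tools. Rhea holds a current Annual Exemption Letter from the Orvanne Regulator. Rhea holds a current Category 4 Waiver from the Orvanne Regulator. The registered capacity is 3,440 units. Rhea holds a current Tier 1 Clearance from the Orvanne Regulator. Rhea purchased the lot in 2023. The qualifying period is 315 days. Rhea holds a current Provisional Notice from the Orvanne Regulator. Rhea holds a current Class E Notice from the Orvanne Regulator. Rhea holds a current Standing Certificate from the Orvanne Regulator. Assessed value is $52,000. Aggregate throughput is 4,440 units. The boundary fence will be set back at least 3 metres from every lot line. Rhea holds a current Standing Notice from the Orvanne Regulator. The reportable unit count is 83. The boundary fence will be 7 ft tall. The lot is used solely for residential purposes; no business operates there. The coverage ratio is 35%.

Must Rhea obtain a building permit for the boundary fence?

Exception (a): the coverage ratio is 35%, under the 38% limit; the setback is at least 3 m on every side — every condition holds. Turning to paragraph (f): (f) is triggered — a current Standing Certificate is held. So (a) is unavailable.
Exception (b) requires that the structure has no plumbing or electrical service; but electrical service is planned, so (b) is unavailable.
Exception (c) does not apply: assembly uses power tools.
Exception (d) fails — the structure's height is 7 ft, not under 7 ft.
All of (e)'s requirements are met (assessed value is $52,000, under the $61,000 limit; aggregate throughput is 4,440 units, under the 6,440 units limit; a current Standing Notice is held). But applying paragraphs (i)–(p): (i) operates against (e): the compliance score is 28 points, below the 33 points limit. (j) would limit (i) — the reportable unit count is 83, meeting the 71 threshold — but (k) sets (j) aside: (k) operates against (j): a current Category 4 Waiver is held. (l), which would lift (k), is not triggered — the lot is solely residential. (e) is therefore removed.
No exception displaces § 11.5.

Yes — Rhea must obtain a building permit.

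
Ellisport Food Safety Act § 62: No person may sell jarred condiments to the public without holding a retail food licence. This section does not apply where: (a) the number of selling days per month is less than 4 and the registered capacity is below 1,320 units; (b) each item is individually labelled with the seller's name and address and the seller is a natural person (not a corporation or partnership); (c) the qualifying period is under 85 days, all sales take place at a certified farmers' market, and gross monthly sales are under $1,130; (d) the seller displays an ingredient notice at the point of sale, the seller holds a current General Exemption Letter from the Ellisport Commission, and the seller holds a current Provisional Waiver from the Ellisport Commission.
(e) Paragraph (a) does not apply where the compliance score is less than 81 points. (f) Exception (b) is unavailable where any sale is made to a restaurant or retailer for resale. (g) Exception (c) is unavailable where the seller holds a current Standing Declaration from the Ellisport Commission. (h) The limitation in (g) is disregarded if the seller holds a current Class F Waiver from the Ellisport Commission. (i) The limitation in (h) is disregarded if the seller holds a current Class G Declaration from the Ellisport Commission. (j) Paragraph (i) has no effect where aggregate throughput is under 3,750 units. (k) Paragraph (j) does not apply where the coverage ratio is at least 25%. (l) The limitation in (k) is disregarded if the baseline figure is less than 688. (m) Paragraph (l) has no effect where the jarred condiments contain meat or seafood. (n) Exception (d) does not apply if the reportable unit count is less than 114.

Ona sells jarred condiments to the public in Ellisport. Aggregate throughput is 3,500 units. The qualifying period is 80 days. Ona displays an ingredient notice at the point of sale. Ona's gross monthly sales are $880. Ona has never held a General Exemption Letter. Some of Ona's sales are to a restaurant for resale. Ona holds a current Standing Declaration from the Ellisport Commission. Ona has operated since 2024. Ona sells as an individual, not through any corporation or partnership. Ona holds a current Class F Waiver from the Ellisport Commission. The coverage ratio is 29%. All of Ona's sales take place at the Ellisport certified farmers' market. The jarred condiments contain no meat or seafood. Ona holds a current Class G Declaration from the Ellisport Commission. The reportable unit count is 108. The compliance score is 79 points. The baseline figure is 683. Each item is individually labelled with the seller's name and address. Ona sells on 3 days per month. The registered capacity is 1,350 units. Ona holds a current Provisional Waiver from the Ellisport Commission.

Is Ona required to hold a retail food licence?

No — exception (c) applies; Ona is not required to hold a retail food licence.

Exception (a) requires that the registered capacity is below 1,320 units; but the registered capacity is 1,350 units, not below 1,320 units, so (a) is unavailable.
Exception (b): items are individually labelled; the seller is a natural person — every condition holds. But applying paragraph (f): (f) operates — some sales are to a restaurant for resale. Exception (b) does not apply.
Exception (c)'s conditions are all satisfied: the qualifying period is 80 days, under the 85 days limit; all sales are at a certified farmers' market; gross monthly sales are $880, under the $1,130 limit. Considering the limiting provisions: (g) would limit (c) — a current Standing Declaration is held — but (h) sets (g) aside: (h) is engaged — a current Class F Waiver is held. (i) would limit (h) — a current Class G Declaration is held — but (j) sets (i) aside: (j) operates against (i): aggregate throughput is 3,500 units, under the 3,750 units limit. (k) applies (the coverage ratio is 29%, meeting the 25% threshold), but is itself disapplied by (l): (l) operates against (k): the baseline figure is 683, less than the 688 limit. (m) does not operate here (the jarred condiments contain no meat or seafood), so (l) stands. (c) remains available.
Exception (d) fails — there is no General Exemption Letter in force.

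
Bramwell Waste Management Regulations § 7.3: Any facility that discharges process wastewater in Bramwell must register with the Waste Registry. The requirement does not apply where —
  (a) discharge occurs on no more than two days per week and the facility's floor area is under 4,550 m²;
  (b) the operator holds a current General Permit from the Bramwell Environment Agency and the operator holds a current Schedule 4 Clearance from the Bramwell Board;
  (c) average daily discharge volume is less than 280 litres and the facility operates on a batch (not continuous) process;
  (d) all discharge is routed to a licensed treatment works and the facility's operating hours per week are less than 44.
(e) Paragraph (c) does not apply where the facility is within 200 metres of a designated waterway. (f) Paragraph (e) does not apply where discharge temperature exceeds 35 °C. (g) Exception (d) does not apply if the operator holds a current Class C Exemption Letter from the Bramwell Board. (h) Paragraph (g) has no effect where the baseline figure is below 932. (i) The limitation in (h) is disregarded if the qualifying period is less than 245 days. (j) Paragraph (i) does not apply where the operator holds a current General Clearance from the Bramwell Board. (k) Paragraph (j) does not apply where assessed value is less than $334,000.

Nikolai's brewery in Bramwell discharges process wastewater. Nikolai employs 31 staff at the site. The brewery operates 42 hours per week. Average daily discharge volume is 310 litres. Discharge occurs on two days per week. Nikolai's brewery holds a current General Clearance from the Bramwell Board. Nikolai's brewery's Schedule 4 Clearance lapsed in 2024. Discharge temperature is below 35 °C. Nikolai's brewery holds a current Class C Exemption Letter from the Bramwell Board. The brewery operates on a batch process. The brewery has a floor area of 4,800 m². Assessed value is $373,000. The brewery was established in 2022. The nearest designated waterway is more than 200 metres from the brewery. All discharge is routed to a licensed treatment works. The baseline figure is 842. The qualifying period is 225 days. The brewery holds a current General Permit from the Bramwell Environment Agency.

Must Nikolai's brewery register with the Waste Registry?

Exception (a) does not apply: the facility's floor area is 4,800 m², not under 4,550 m².
Exception (b) fails — no current Schedule 4 Clearance is held.
Exception (c) requires that average daily discharge volume is less than 280 litres; but average daily discharge volume is 310 litres, not less than 280 litres, so (c) is unavailable.
All of (d)'s requirements are met (discharge is routed to a licensed treatment works; the facility's operating hours per week are 42, less than the 44 limit). Considering the limiting provisions: (g) would limit (d) — a current Class C Exemption Letter is held — but (h) sets (g) aside: (h) is triggered — the baseline figure is 842, below the 932 limit. (i) would limit (h) — the qualifying period is 225 days, less than the 245 days limit — but (j) sets (i) aside: (j) operates — a current General Clearance is held. (k), which would lift (j), is not triggered — assessed value is $373,000, not less than $334,000. So (d) applies.

No — exception (d) applies; Nikolai's brewery is not required to register with the Waste Registry.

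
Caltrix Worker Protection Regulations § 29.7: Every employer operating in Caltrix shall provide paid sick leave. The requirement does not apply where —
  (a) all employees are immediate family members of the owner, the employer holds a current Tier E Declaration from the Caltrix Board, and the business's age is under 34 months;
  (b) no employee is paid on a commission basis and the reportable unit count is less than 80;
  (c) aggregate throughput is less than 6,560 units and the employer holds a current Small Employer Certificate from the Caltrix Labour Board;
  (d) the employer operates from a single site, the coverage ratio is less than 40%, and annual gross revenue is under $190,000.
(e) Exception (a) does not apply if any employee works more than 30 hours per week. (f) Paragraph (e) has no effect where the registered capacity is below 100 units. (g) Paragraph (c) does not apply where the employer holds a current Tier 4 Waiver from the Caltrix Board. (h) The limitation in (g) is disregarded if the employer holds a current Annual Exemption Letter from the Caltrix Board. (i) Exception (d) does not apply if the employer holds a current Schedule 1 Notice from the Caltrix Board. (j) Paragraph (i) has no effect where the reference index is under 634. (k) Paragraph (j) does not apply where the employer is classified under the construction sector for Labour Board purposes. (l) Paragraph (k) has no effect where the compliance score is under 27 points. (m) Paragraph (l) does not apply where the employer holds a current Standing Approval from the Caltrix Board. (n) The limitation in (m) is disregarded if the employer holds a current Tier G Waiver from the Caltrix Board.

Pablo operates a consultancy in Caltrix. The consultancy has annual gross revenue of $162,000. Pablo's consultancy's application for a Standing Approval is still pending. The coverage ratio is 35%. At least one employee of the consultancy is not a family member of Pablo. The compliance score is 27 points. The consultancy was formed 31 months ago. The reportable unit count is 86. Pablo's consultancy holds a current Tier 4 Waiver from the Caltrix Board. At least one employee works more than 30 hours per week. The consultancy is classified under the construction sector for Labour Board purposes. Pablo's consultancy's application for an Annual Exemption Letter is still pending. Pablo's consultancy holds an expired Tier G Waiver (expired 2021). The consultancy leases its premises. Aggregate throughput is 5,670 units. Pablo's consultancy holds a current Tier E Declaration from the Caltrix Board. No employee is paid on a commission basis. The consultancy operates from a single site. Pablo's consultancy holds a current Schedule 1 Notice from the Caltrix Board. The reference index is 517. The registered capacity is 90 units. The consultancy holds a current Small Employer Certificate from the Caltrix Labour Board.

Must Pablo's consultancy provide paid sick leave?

Yes — Pablo's consultancy must provide paid sick leave.

Exception (a) does not apply: at least one employee is not a family member.
Exception (b) does not apply: the reportable unit count is 86, not less than 80.
Exception (c) is satisfied on its face — aggregate throughput is 5,670 units, less than the 6,560 units limit; a current Small Employer Certificate is held. Turning to paragraphs (g)–(h): (g) operates against (c): a current Tier 4 Waiver is held. (h) is not triggered (the Annual Exemption Letter is not current), so (g) stands. Exception (c) does not apply.
Exception (d): the employer operates from a single site; the coverage ratio is 35%, less than the 40% limit; annual gross revenue is $162,000, under the $190,000 limit — every condition holds. However, paragraphs (i)–(n) must be considered: (i) operates against (d): a current Schedule 1 Notice is held. (j) applies (the reference index is 517, under the 634 limit), but is overridden by (k): (k) operates against (j): the consultancy is classified under the construction sector. (l), which would lift (k), is not engaged — the compliance score is 27 points, not under 27 points. Exception (d) does not apply.
No exception applies. The general rule governs.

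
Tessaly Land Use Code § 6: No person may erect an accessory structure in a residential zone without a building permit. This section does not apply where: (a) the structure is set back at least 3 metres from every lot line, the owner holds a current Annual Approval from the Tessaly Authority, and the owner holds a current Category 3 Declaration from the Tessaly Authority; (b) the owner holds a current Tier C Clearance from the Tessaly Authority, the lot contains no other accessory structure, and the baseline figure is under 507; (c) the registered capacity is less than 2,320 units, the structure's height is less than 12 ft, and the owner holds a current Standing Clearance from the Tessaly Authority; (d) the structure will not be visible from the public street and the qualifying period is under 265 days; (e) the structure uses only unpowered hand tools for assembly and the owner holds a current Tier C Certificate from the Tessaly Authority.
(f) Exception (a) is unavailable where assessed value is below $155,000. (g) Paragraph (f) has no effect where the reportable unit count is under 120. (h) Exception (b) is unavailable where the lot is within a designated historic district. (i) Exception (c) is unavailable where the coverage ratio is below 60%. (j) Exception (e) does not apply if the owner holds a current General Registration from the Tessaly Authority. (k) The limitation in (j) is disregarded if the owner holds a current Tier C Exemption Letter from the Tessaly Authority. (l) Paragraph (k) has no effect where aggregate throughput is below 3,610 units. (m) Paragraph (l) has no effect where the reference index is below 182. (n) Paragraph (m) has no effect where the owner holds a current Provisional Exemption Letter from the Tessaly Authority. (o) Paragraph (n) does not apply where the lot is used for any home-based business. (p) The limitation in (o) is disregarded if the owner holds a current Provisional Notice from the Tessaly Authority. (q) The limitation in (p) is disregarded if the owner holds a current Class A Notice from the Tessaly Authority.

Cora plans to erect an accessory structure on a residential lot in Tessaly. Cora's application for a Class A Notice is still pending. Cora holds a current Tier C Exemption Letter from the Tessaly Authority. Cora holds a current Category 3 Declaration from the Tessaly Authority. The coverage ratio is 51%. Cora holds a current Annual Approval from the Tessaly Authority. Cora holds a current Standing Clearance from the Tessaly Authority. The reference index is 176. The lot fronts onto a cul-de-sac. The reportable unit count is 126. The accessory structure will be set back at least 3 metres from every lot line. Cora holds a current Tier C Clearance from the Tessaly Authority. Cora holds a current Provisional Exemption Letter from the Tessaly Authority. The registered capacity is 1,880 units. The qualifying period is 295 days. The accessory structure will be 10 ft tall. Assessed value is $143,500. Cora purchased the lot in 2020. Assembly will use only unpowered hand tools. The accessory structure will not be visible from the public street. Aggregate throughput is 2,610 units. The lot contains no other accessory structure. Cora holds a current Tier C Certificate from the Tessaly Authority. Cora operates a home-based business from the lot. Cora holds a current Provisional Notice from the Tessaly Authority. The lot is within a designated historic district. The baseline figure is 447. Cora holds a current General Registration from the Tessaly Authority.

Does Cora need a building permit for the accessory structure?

Yes — Cora must obtain a building permit.

Exception (a): the setback is at least 3 m on every side; a current Annual Approval is held; a current Category 3 Declaration is held — every condition holds. But applying paragraphs (f)–(g): (f) operates against (a): assessed value is $143,500, below the $155,000 limit. (g) is inapplicable (the reportable unit count is 126, not under 120), so (f) stands. (a) is therefore removed.
All of (b)'s requirements are met (a current Tier C Clearance is held; the lot has no other accessory structure; the baseline figure is 447, under the 507 limit). But applying paragraph (h): (h) operates against (b): the lot is in a historic district. So (b) is unavailable.
Exception (c): the registered capacity is 1,880 units, less than the 2,320 units limit; the structure's height is 10 ft, less than the 12 ft limit; a current Standing Clearance is held — every condition holds. But applying paragraph (i): (i) operates — the coverage ratio is 51%, below the 60% limit. Exception (c) does not apply.
Exception (d) requires that the qualifying period is under 265 days; but the qualifying period is 295 days, not under 265 days, so (d) is unavailable.
Exception (e): assembly uses only hand tools; a current Tier C Certificate is held — every condition holds. But: (j) applies — a current General Registration is held. (k) would limit (j) — a current Tier C Exemption Letter is held — but (l) sets (k) aside: (l) is triggered — aggregate throughput is 2,610 units, below the 3,610 units limit. (m) would limit (l) — the reference index is 176, below the 182 limit — but (n) sets (m) aside: (n) operates against (m): a current Provisional Exemption Letter is held. (o) would limit (n) — a home-based business operates on the lot — but (p) sets (o) aside: (p) operates — a current Provisional Notice is held. (q) is not engaged (no current Class A Notice is held), so (p) stands. So (e) is unavailable.
No exception is made out. Cora falls within the general rule.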